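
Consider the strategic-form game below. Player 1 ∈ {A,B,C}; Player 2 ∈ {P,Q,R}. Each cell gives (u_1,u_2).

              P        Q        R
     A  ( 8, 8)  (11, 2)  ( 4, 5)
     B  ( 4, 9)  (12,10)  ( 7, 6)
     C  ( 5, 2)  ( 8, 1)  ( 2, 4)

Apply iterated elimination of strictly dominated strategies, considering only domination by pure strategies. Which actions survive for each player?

P1 drop C (A beats it: P:8>5 Q:11>8 R:4>2)
P2 drop R (P beats it: A:8>5 B:9>6)
P1→{A,B} P2→{P,Q}

Survivors P1:{A,B} P2:{P,Q}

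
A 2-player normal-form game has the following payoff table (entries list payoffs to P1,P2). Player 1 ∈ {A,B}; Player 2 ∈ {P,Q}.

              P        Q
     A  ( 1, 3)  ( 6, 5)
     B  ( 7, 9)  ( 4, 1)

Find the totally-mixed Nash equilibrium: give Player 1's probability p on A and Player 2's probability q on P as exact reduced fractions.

(p,q) = (4/5, 1/4)

P1 indiff ⇒ q·1+(1-q)·6 = q·7+(1-q)·4 ⇒ q(-6) = (1-q)(-2) ⇒ q = 1/4
P2 indiff ⇒ p·3+(1-p)·9 = p·5+(1-p)·1 ⇒ p(-2) = (1-p)(-8) ⇒ p = 4/5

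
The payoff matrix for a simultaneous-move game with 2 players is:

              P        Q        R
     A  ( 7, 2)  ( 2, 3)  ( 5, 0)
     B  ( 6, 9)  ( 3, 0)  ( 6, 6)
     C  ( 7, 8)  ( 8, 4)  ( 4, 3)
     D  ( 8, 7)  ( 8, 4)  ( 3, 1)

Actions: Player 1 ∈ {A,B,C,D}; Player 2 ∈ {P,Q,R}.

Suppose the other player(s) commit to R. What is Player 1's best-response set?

P1 best: {B}

u_1(A vs R) = 5
u_1(B vs R) = 6
u_1(C vs R) = 4
u_1(D vs R) = 3
max payoff 6 at {B}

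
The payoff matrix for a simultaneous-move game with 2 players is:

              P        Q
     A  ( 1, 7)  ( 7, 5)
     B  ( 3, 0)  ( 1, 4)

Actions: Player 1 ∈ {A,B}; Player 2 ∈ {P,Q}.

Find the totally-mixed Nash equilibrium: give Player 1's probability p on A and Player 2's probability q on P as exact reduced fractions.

P1 indiff ⇒ q·1+(1-q)·7 = q·3+(1-q)·1 ⇒ q(-2) = (1-q)(-6) ⇒ q = 3/4
P2 indiff ⇒ p·7+(1-p)·0 = p·5+(1-p)·4 ⇒ p(2) = (1-p)(4) ⇒ p = 2/3

p=2/3, q=3/4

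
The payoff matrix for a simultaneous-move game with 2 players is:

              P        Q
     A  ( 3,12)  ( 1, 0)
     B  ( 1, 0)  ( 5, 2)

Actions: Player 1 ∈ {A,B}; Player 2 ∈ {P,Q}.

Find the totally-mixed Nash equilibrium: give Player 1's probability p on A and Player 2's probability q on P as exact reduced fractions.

p=1/7, q=2/3

P1 indiff ⇒ q·3+(1-q)·1 = q·1+(1-q)·5 ⇒ q(2) = (1-q)(4) ⇒ q = 2/3
P2 indiff ⇒ p·12+(1-p)·0 = p·0+(1-p)·2 ⇒ p(12) = (1-p)(2) ⇒ p = 1/7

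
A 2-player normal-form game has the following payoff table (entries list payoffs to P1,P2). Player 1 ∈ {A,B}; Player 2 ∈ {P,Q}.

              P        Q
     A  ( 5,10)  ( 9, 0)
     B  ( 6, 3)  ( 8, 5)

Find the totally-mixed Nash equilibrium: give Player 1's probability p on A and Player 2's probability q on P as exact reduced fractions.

P1 indiff ⇒ q·5+(1-q)·9 = q·6+(1-q)·8 ⇒ q(-1) = (1-q)(-1) ⇒ q = 1/2
P2 indiff ⇒ p·10+(1-p)·3 = p·0+(1-p)·5 ⇒ p(10) = (1-p)(2) ⇒ p = 1/6

p=1/6, q=1/2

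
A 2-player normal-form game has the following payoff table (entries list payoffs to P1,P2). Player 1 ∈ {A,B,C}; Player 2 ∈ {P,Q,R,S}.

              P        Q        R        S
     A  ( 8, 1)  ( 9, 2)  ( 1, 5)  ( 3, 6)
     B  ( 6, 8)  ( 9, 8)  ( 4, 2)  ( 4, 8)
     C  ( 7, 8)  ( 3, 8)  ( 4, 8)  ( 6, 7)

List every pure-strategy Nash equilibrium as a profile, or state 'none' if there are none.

(A,P): not NE [P2→S gives 6>1]
(A,Q): not NE [P2→S gives 6>2]
(A,R): not NE [P1→C gives 4>1; P2→S gives 6>5]
(A,S): not NE [P1→C gives 6>3]
(B,P): not NE [P1→A gives 8>6]
(B,Q): NE
(B,R): not NE [P2→S gives 8>2]
(B,S): not NE [P1→C gives 6>4]
(C,P): not NE [P1→A gives 8>7]
(C,Q): not NE [P1→B gives 9>3]
(C,R): NE
(C,S): not NE [P2→R gives 8>7]

PSNE = {(B,Q), (C,R)}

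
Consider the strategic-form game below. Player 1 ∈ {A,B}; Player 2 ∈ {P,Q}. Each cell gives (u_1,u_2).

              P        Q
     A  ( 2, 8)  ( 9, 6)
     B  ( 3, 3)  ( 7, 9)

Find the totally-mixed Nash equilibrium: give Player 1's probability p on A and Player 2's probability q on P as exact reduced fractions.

P1 indiff ⇒ q·2+(1-q)·9 = q·3+(1-q)·7 ⇒ q(-1) = (1-q)(-2) ⇒ q = 2/3
P2 indiff ⇒ p·8+(1-p)·3 = p·6+(1-p)·9 ⇒ p(2) = (1-p)(6) ⇒ p = 3/4

P1 mixes 3/4 on A; P2 mixes 2/3 on P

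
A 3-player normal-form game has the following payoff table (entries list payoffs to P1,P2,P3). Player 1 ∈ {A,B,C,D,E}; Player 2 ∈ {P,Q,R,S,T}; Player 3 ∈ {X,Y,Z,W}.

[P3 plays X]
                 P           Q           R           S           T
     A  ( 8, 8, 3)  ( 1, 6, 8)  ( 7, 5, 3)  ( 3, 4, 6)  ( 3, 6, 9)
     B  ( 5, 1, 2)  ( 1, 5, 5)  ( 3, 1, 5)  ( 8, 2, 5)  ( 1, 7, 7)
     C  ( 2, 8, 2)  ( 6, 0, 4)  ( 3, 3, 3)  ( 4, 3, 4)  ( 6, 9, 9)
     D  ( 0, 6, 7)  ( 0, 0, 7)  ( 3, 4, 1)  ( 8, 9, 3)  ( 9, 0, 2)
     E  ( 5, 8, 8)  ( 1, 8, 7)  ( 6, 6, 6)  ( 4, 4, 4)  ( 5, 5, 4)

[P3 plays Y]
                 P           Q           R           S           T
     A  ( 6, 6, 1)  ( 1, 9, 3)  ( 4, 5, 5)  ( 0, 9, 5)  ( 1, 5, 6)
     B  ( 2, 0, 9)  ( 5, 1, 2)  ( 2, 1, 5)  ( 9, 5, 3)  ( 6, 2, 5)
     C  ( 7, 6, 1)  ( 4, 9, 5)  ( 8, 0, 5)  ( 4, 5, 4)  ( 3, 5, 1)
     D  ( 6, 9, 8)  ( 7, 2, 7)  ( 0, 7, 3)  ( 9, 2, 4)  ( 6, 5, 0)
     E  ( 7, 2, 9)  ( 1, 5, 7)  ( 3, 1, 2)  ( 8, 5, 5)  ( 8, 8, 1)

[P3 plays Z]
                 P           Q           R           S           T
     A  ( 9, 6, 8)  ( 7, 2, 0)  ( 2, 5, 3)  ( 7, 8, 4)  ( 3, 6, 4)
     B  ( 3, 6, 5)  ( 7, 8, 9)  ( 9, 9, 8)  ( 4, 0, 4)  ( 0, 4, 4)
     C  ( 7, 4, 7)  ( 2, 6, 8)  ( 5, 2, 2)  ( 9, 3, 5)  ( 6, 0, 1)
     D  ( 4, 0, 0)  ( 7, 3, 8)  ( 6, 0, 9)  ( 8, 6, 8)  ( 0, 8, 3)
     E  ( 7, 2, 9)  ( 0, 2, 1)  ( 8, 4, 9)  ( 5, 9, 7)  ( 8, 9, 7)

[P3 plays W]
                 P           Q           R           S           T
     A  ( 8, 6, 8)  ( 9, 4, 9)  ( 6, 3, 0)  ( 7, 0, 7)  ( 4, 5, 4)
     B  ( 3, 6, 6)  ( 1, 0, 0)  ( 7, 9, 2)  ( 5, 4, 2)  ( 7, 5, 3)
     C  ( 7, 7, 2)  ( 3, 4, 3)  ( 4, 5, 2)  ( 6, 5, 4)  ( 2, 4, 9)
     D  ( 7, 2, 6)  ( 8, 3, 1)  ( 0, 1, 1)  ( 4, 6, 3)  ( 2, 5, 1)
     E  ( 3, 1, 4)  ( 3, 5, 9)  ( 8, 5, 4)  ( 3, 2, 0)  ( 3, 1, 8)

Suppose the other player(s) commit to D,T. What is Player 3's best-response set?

u_3(X vs D,T) = 2
u_3(Y vs D,T) = 0
u_3(Z vs D,T) = 3
u_3(W vs D,T) = 1
max payoff 3 at {Z}

BR_3 = {Z}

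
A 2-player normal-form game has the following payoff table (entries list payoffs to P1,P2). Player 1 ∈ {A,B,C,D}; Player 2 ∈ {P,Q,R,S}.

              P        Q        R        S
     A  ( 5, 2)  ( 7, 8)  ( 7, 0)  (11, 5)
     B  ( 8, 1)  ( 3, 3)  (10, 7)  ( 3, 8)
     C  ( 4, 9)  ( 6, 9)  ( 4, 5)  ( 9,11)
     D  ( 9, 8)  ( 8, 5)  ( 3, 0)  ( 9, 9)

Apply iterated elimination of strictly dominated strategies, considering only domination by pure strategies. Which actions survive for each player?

P1 drop C (A beats it: P:5>4 Q:7>6 R:7>4 S:11>9)
P2 drop P (S beats it: A:5>2 B:8>1 D:9>8)
P2 drop R (S beats it: A:5>0 B:8>7 D:9>0)
P1 drop B (A beats it: Q:7>3 S:11>3)
P1→{A,D} P2→{Q,S}

IESDS → P1:{A,D} P2:{Q,S}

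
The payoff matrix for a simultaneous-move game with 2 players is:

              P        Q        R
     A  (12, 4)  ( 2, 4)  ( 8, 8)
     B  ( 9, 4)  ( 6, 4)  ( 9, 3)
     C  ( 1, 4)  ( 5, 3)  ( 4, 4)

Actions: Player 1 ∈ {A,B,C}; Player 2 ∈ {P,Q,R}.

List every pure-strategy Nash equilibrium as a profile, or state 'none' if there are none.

(A,P): not NE [P2→R gives 8>4]
(A,Q): not NE [P1→B gives 6>2; P2→R gives 8>4]
(A,R): not NE [P1→B gives 9>8]
(B,P): not NE [P1→A gives 12>9]
(B,Q): NE
(B,R): not NE [P2→Q gives 4>3]
(C,P): not NE [P1→A gives 12>1]
(C,Q): not NE [P1→B gives 6>5; P2→R gives 4>3]
(C,R): not NE [P1→B gives 9>4]

NE set: (B,Q)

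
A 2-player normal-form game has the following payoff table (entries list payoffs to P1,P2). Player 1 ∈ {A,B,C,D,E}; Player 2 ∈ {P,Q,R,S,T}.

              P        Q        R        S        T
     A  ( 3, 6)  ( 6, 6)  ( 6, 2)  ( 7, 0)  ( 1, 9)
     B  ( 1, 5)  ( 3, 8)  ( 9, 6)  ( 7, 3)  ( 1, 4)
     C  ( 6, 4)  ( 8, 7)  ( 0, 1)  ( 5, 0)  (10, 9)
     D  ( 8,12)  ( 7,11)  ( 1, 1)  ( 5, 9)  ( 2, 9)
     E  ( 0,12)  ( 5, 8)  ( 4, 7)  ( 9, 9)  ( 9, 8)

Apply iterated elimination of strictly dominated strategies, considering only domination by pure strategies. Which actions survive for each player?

Remaining: P1:{C,D} P2:{P,Q,T}

P2 drop R (Q beats it: A:6>2 B:8>6 C:7>1 D:11>1 E:8>7)
P2 drop S (P beats it: A:6>0 B:5>3 C:4>0 D:12>9 E:12>9)
P1 drop A (C beats it: P:6>3 Q:8>6 T:10>1)
P1 drop B (C beats it: P:6>1 Q:8>3 T:10>1)
P1 drop E (C beats it: P:6>0 Q:8>5 T:10>9)
P1→{C,D} P2→{P,Q,T}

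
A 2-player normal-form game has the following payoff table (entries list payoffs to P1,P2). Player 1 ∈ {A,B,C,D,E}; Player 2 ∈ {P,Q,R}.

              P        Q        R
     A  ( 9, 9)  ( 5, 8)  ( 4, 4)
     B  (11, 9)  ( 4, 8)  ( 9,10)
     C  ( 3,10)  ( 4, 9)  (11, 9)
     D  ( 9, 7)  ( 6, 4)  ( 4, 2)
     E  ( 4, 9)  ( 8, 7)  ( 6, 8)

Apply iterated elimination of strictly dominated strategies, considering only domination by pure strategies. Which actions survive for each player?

P2 drop Q (P beats it: A:9>8 B:9>8 C:10>9 D:7>4 E:9>7)
P1 drop A (B beats it: P:11>9 R:9>4)
P1 drop D (B beats it: P:11>9 R:9>4)
P1 drop E (B beats it: P:11>4 R:9>6)
P1→{B,C} P2→{P,R}

IESDS → P1:{B,C} P2:{P,R}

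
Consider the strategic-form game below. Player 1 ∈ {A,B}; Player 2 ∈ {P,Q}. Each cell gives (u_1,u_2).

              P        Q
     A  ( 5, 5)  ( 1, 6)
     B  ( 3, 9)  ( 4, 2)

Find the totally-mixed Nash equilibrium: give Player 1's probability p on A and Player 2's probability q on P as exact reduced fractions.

P1 indiff ⇒ q·5+(1-q)·1 = q·3+(1-q)·4 ⇒ q(2) = (1-q)(3) ⇒ q = 3/5
P2 indiff ⇒ p·5+(1-p)·9 = p·6+(1-p)·2 ⇒ p(-1) = (1-p)(-7) ⇒ p = 7/8

P1 mixes 7/8 on A; P2 mixes 3/5 on P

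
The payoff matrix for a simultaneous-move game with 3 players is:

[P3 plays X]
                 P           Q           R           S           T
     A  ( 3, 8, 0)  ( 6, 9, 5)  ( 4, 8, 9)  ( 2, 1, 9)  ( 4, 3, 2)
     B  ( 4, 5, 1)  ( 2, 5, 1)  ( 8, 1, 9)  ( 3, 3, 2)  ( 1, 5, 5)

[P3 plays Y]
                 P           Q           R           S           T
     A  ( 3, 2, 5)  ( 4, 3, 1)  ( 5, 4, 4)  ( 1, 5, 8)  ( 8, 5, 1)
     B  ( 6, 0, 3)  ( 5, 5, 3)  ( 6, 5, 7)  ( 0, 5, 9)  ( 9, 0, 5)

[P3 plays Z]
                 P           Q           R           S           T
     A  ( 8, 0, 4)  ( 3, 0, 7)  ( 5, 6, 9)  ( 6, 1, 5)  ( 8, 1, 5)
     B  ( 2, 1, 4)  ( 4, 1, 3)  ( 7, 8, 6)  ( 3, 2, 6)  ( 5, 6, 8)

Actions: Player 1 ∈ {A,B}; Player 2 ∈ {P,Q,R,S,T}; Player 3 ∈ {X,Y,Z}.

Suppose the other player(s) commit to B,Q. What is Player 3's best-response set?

u_3(X vs B,Q) = 1
u_3(Y vs B,Q) = 3
u_3(Z vs B,Q) = 3
max payoff 3 at {Y,Z}

BR_3 = {Y,Z}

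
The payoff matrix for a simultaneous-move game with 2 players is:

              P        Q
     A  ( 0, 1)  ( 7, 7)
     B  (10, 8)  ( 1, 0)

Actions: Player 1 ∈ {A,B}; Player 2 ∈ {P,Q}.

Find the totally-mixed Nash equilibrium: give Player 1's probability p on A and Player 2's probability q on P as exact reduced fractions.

P1 indiff ⇒ q·0+(1-q)·7 = q·10+(1-q)·1 ⇒ q(-10) = (1-q)(-6) ⇒ q = 3/8
P2 indiff ⇒ p·1+(1-p)·8 = p·7+(1-p)·0 ⇒ p(-6) = (1-p)(-8) ⇒ p = 4/7

(p,q) = (4/7, 3/8)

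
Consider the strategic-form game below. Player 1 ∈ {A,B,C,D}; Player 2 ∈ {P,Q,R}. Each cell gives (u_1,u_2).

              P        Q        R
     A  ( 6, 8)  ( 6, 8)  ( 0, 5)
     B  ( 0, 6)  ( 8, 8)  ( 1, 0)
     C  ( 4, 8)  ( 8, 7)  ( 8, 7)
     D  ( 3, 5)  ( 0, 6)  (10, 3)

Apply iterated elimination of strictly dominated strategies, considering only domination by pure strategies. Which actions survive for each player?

Survivors P1:{A,B,C} P2:{P,Q}

P2 drop R (P beats it: A:8>5 B:6>0 C:8>7 D:5>3)
P1 drop D (A beats it: P:6>3 Q:6>0)
P1→{A,B,C} P2→{P,Q}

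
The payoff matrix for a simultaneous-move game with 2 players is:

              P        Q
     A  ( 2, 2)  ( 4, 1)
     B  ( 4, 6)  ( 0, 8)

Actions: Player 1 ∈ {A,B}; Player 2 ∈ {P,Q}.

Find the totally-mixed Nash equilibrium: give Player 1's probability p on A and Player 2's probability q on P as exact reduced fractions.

P1 mixes 2/3 on A; P2 mixes 2/3 on P

P1 indiff ⇒ q·2+(1-q)·4 = q·4+(1-q)·0 ⇒ q(-2) = (1-q)(-4) ⇒ q = 2/3
P2 indiff ⇒ p·2+(1-p)·6 = p·1+(1-p)·8 ⇒ p(1) = (1-p)(2) ⇒ p = 2/3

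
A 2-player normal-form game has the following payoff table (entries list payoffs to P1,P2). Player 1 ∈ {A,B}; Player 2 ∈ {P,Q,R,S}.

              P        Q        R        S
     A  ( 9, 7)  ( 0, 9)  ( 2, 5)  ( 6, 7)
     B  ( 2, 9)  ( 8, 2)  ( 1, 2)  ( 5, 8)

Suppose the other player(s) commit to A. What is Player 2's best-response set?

P2 best: {Q}

u_2(P vs A) = 7
u_2(Q vs A) = 9
u_2(R vs A) = 5
u_2(S vs A) = 7
max payoff 9 at {Q}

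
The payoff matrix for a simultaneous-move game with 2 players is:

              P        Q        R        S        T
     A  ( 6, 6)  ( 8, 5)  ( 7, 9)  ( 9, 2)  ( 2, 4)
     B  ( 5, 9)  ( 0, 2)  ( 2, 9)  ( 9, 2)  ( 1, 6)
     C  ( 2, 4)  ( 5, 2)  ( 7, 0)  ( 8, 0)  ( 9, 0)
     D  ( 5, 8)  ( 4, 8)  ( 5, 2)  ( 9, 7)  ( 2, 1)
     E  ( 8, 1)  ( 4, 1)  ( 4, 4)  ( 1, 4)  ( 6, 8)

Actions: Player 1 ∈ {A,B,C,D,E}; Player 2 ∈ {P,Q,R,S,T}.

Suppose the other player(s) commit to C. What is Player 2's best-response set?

u_2(P vs C) = 4
u_2(Q vs C) = 2
u_2(R vs C) = 0
u_2(S vs C) = 0
u_2(T vs C) = 0
max payoff 4 at {P}

argmax u_2 = {P}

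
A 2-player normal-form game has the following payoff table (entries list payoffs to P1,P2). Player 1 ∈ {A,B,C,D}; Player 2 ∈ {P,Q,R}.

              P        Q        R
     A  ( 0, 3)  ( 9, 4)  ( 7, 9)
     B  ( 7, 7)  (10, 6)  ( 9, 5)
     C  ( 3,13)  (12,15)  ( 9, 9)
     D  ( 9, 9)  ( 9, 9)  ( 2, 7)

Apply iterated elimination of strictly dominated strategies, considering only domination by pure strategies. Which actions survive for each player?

P1 drop A (B beats it: P:7>0 Q:10>9 R:9>7)
P2 drop R (P beats it: B:7>5 C:13>9 D:9>7)
P1→{B,C,D} P2→{P,Q}

Survivors P1:{B,C,D} P2:{P,Q}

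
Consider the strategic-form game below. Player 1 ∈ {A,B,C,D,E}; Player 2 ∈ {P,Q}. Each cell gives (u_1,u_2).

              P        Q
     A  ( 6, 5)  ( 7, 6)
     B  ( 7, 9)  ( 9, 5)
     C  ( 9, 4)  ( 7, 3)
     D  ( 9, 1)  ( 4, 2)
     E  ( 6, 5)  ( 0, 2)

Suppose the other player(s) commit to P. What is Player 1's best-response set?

u_1(A vs P) = 6
u_1(B vs P) = 7
u_1(C vs P) = 9
u_1(D vs P) = 9
u_1(E vs P) = 6
max payoff 9 at {C,D}

argmax u_1 = {C,D}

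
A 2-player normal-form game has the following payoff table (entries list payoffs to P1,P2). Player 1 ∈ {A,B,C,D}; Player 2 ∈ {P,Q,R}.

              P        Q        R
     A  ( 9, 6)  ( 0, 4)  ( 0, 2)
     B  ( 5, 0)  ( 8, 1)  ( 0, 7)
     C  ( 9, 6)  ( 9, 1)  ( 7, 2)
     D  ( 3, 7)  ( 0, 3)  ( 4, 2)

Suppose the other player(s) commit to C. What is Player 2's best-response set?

u_2(P vs C) = 6
u_2(Q vs C) = 1
u_2(R vs C) = 2
max payoff 6 at {P}

P2 best: {P}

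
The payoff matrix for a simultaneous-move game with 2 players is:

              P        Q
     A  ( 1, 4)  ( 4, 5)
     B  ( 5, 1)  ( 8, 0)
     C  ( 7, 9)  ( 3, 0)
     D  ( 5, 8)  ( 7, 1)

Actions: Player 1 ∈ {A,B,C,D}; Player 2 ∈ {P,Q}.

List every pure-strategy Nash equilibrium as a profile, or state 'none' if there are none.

NE set: (C,P)

(A,P): not NE [P1→C gives 7>1; P2→Q gives 5>4]
(A,Q): not NE [P1→B gives 8>4]
(B,P): not NE [P1→C gives 7>5]
(B,Q): not NE [P2→P gives 1>0]
(C,P): NE
(C,Q): not NE [P1→B gives 8>3; P2→P gives 9>0]
(D,P): not NE [P1→C gives 7>5]
(D,Q): not NE [P1→B gives 8>7; P2→P gives 8>1]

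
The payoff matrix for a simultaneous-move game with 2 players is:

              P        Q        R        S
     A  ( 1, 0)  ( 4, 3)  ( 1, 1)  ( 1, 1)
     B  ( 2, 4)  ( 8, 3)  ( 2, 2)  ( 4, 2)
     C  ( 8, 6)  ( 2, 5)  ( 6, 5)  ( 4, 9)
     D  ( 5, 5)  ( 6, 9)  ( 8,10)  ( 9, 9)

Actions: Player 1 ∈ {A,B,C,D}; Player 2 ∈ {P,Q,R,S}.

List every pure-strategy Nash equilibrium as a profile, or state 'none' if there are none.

(A,P): not NE [P1→C gives 8>1; P2→Q gives 3>0]
(A,Q): not NE [P1→B gives 8>4]
(A,R): not NE [P1→D gives 8>1; P2→Q gives 3>1]
(A,S): not NE [P1→D gives 9>1; P2→Q gives 3>1]
(B,P): not NE [P1→C gives 8>2]
(B,Q): not NE [P2→P gives 4>3]
(B,R): not NE [P1→D gives 8>2; P2→P gives 4>2]
(B,S): not NE [P1→D gives 9>4; P2→P gives 4>2]
(C,P): not NE [P2→S gives 9>6]
(C,Q): not NE [P1→B gives 8>2; P2→S gives 9>5]
(C,R): not NE [P1→D gives 8>6; P2→S gives 9>5]
(C,S): not NE [P1→D gives 9>4]
(D,P): not NE [P1→C gives 8>5; P2→R gives 10>5]
(D,Q): not NE [P1→B gives 8>6; P2→R gives 10>9]
(D,R): NE
(D,S): not NE [P2→R gives 10>9]

NE set: (D,R)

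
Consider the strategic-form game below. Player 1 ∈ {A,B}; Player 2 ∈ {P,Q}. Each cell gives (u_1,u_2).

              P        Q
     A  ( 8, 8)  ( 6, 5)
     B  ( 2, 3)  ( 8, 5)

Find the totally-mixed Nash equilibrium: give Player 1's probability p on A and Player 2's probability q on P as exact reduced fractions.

p=2/5, q=1/4

P1 indiff ⇒ q·8+(1-q)·6 = q·2+(1-q)·8 ⇒ q(6) = (1-q)(2) ⇒ q = 1/4
P2 indiff ⇒ p·8+(1-p)·3 = p·5+(1-p)·5 ⇒ p(3) = (1-p)(2) ⇒ p = 2/5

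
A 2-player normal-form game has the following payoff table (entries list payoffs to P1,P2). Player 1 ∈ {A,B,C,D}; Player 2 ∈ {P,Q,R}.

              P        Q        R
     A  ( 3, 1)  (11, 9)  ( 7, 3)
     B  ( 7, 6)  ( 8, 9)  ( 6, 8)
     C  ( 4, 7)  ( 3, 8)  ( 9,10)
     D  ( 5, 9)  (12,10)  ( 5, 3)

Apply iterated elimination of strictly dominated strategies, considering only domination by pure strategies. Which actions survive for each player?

P2 drop P (Q beats it: A:9>1 B:9>6 C:8>7 D:10>9)
P1 drop B (A beats it: Q:11>8 R:7>6)
P1→{A,C,D} P2→{Q,R}

Remaining: P1:{A,C,D} P2:{Q,R}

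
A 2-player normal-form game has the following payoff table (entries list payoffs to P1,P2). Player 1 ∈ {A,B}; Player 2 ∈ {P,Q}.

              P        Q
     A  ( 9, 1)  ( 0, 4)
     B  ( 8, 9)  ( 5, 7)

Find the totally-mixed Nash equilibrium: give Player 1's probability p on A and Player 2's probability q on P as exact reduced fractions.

p=2/5, q=5/6

P1 indiff ⇒ q·9+(1-q)·0 = q·8+(1-q)·5 ⇒ q(1) = (1-q)(5) ⇒ q = 5/6
P2 indiff ⇒ p·1+(1-p)·9 = p·4+(1-p)·7 ⇒ p(-3) = (1-p)(-2) ⇒ p = 2/5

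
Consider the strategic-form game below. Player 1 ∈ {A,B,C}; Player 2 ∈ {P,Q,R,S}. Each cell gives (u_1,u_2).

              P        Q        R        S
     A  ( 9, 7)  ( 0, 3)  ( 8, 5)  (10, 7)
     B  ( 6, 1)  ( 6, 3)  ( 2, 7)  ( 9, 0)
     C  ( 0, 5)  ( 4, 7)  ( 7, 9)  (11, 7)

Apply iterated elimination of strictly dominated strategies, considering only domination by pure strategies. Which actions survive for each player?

Remaining: P1:{A,C} P2:{P,R,S}

P2 drop Q (R beats it: A:5>3 B:7>3 C:9>7)
P1 drop B (A beats it: P:9>6 R:8>2 S:10>9)
P1→{A,C} P2→{P,R,S}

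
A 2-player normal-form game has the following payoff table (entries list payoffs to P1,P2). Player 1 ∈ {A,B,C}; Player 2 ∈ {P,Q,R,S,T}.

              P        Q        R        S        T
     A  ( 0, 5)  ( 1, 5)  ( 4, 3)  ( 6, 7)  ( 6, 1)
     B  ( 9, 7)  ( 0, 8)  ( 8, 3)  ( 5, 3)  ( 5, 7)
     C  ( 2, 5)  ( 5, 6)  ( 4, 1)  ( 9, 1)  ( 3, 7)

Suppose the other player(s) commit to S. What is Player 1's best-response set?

P1 best: {C}

u_1(A vs S) = 6
u_1(B vs S) = 5
u_1(C vs S) = 9
max payoff 9 at {C}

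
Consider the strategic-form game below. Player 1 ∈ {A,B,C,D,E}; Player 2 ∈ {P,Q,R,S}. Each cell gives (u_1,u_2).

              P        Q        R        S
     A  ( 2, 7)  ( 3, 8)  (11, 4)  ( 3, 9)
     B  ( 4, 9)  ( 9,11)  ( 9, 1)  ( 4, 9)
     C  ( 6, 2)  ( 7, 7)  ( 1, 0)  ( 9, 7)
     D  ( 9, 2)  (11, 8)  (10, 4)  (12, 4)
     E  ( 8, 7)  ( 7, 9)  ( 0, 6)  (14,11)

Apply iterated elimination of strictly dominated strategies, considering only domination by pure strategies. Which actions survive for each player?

Survivors P1:{D,E} P2:{Q,S}

P1 drop B (D beats it: P:9>4 Q:11>9 R:10>9 S:12>4)
P1 drop C (D beats it: P:9>6 Q:11>7 R:10>1 S:12>9)
P2 drop P (Q beats it: A:8>7 D:8>2 E:9>7)
P2 drop R (Q beats it: A:8>4 D:8>4 E:9>6)
P1 drop A (D beats it: Q:11>3 S:12>3)
P1→{D,E} P2→{Q,S}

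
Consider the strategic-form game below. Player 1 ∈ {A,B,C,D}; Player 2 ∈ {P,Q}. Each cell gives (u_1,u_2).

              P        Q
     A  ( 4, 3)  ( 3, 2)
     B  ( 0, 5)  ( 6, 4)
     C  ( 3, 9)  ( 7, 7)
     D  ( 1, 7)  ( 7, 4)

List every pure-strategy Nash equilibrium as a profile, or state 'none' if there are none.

(A,P): NE
(A,Q): not NE [P1→D gives 7>3; P2→P gives 3>2]
(B,P): not NE [P1→A gives 4>0]
(B,Q): not NE [P1→D gives 7>6; P2→P gives 5>4]
(C,P): not NE [P1→A gives 4>3]
(C,Q): not NE [P2→P gives 9>7]
(D,P): not NE [P1→A gives 4>1]
(D,Q): not NE [P2→P gives 7>4]

NE set: (A,P)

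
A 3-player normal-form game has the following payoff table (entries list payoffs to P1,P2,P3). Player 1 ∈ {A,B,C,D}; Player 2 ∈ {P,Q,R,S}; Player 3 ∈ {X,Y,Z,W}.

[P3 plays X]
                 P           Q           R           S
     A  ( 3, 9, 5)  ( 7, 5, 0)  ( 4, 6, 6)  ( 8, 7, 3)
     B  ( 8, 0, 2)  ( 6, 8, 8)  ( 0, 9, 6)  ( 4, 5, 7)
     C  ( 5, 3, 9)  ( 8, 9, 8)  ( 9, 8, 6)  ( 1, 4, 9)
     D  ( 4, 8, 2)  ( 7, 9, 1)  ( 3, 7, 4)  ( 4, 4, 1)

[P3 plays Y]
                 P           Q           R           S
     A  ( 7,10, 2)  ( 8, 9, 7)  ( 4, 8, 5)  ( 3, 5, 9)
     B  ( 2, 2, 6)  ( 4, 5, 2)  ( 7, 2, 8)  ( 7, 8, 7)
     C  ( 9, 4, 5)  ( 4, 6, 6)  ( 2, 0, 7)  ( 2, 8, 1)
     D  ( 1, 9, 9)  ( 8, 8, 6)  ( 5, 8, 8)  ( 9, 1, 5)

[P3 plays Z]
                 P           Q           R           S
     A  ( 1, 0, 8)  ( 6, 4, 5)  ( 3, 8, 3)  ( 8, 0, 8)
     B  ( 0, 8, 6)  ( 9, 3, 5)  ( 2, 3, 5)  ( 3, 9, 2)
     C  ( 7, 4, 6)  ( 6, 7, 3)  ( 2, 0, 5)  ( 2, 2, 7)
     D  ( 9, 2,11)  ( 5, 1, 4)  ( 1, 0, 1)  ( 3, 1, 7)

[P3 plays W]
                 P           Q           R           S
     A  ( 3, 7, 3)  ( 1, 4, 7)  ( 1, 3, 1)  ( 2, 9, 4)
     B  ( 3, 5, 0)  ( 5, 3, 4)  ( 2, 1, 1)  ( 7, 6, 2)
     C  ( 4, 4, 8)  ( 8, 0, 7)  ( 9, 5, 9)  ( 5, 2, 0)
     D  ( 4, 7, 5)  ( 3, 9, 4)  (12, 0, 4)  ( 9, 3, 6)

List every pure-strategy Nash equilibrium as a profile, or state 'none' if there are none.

Nash profiles: (C,Q,X), (D,P,Z)

(A,P,X): not NE [P1→B gives 8>3; P3→Z gives 8>5]
(A,P,Y): not NE [P1→C gives 9>7; P3→Z gives 8>2]
(A,P,Z): not NE [P1→D gives 9>1; P2→R gives 8>0]
(A,P,W): not NE [P1→D gives 4>3; P2→S gives 9>7; P3→Z gives 8>3]
(A,Q,X): not NE [P1→C gives 8>7; P2→P gives 9>5; P3→W gives 7>0]
(A,Q,Y): not NE [P2→P gives 10>9]
(A,Q,Z): not NE [P1→B gives 9>6; P2→R gives 8>4; P3→W gives 7>5]
(A,Q,W): not NE [P1→C gives 8>1; P2→S gives 9>4]
(A,R,X): not NE [P1→C gives 9>4; P2→P gives 9>6]
(A,R,Y): not NE [P1→B gives 7>4; P2→P gives 10>8; P3→X gives 6>5]
(A,R,Z): not NE [P3→X gives 6>3]
(A,R,W): not NE [P1→D gives 12>1; P2→S gives 9>3; P3→X gives 6>1]
(A,S,X): not NE [P2→P gives 9>7; P3→Y gives 9>3]
(A,S,Y): not NE [P1→D gives 9>3; P2→P gives 10>5]
(A,S,Z): not NE [P2→R gives 8>0; P3→Y gives 9>8]
(A,S,W): not NE [P1→D gives 9>2; P3→Y gives 9>4]
(B,P,X): not NE [P2→R gives 9>0; P3→Z gives 6>2]
(B,P,Y): not NE [P1→C gives 9>2; P2→S gives 8>2]
(B,P,Z): not NE [P1→D gives 9>0; P2→S gives 9>8]
(B,P,W): not NE [P1→D gives 4>3; P2→S gives 6>5; P3→Z gives 6>0]
(B,Q,X): not NE [P1→C gives 8>6; P2→R gives 9>8]
(B,Q,Y): not NE [P1→D gives 8>4; P2→S gives 8>5; P3→X gives 8>2]
(B,Q,Z): not NE [P2→S gives 9>3; P3→X gives 8>5]
(B,Q,W): not NE [P1→C gives 8>5; P2→S gives 6>3; P3→X gives 8>4]
(B,R,X): not NE [P1→C gives 9>0; P3→Y gives 8>6]
(B,R,Y): not NE [P2→S gives 8>2]
(B,R,Z): not NE [P1→A gives 3>2; P2→S gives 9>3; P3→Y gives 8>5]
(B,R,W): not NE [P1→D gives 12>2; P2→S gives 6>1; P3→Y gives 8>1]
(B,S,X): not NE [P1→A gives 8>4; P2→R gives 9>5]
(B,S,Y): not NE [P1→D gives 9>7]
(B,S,Z): not NE [P1→A gives 8>3; P3→Y gives 7>2]
(B,S,W): not NE [P1→D gives 9>7; P3→Y gives 7>2]
(C,P,X): not NE [P1→B gives 8>5; P2→Q gives 9>3]
(C,P,Y): not NE [P2→S gives 8>4; P3→X gives 9>5]
(C,P,Z): not NE [P1→D gives 9>7; P2→Q gives 7>4; P3→X gives 9>6]
(C,P,W): not NE [P2→R gives 5>4; P3→X gives 9>8]
(C,Q,X): NE
(C,Q,Y): not NE [P1→D gives 8>4; P2→S gives 8>6; P3→X gives 8>6]
(C,Q,Z): not NE [P1→B gives 9>6; P3→X gives 8>3]
(C,Q,W): not NE [P2→R gives 5>0; P3→X gives 8>7]
(C,R,X): not NE [P2→Q gives 9>8; P3→W gives 9>6]
(C,R,Y): not NE [P1→B gives 7>2; P2→S gives 8>0; P3→W gives 9>7]
(C,R,Z): not NE [P1→A gives 3>2; P2→Q gives 7>0; P3→W gives 9>5]
(C,R,W): not NE [P1→D gives 12>9]
(C,S,X): not NE [P1→A gives 8>1; P2→Q gives 9>4]
(C,S,Y): not NE [P1→D gives 9>2; P3→X gives 9>1]
(C,S,Z): not NE [P1→A gives 8>2; P2→Q gives 7>2; P3→X gives 9>7]
(C,S,W): not NE [P1→D gives 9>5; P2→R gives 5>2; P3→X gives 9>0]
(D,P,X): not NE [P1→B gives 8>4; P2→Q gives 9>8; P3→Z gives 11>2]
(D,P,Y): not NE [P1→C gives 9>1; P3→Z gives 11>9]
(D,P,Z): NE
(D,P,W): not NE [P2→Q gives 9>7; P3→Z gives 11>5]
(D,Q,X): not NE [P1→C gives 8>7; P3→Y gives 6>1]
(D,Q,Y): not NE [P2→P gives 9>8]
(D,Q,Z): not NE [P1→B gives 9>5; P2→P gives 2>1; P3→Y gives 6>4]
(D,Q,W): not NE [P1→C gives 8>3; P3→Y gives 6>4]
(D,R,X): not NE [P1→C gives 9>3; P2→Q gives 9>7; P3→Y gives 8>4]
(D,R,Y): not NE [P1→B gives 7>5; P2→P gives 9>8]
(D,R,Z): not NE [P1→A gives 3>1; P2→P gives 2>0; P3→Y gives 8>1]
(D,R,W): not NE [P2→Q gives 9>0; P3→Y gives 8>4]
(D,S,X): not NE [P1→A gives 8>4; P2→Q gives 9>4; P3→Z gives 7>1]
(D,S,Y): not NE [P2→P gives 9>1; P3→Z gives 7>5]
(D,S,Z): not NE [P1→A gives 8>3; P2→P gives 2>1]
(D,S,W): not NE [P2→Q gives 9>3; P3→Z gives 7>6]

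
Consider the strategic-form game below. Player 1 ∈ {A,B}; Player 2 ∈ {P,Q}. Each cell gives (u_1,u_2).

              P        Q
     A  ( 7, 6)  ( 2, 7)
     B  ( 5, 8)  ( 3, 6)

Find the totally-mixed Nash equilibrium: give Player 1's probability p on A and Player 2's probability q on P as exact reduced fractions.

P1 indiff ⇒ q·7+(1-q)·2 = q·5+(1-q)·3 ⇒ q(2) = (1-q)(1) ⇒ q = 1/3
P2 indiff ⇒ p·6+(1-p)·8 = p·7+(1-p)·6 ⇒ p(-1) = (1-p)(-2) ⇒ p = 2/3

(p,q) = (2/3, 1/3)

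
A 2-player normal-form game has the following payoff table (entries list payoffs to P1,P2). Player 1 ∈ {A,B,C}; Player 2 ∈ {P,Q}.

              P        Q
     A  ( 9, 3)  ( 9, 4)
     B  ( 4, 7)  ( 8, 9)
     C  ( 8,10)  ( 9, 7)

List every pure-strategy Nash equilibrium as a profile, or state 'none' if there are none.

Nash profiles: (A,Q)

(A,P): not NE [P2→Q gives 4>3]
(A,Q): NE
(B,P): not NE [P1→A gives 9>4; P2→Q gives 9>7]
(B,Q): not NE [P1→C gives 9>8]
(C,P): not NE [P1→A gives 9>8]
(C,Q): not NE [P2→P gives 10>7]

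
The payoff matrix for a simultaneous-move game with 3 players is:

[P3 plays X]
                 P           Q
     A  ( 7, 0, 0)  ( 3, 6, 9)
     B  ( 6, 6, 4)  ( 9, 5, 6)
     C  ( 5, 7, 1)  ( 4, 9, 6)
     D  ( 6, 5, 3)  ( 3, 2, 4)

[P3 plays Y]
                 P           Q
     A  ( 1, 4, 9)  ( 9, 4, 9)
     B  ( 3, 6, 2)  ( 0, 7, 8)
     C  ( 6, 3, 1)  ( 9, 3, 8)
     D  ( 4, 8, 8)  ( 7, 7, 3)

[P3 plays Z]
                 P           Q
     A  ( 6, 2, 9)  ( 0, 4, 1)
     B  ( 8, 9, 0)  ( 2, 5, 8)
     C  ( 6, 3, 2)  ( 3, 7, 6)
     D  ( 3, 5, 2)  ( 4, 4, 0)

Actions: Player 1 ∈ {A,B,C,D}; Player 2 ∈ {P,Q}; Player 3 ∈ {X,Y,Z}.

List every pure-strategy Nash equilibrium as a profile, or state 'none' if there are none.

PSNE = {(A,Q,Y), (C,Q,Y)}

(A,P,X): not NE [P2→Q gives 6>0; P3→Z gives 9>0]
(A,P,Y): not NE [P1→C gives 6>1]
(A,P,Z): not NE [P1→B gives 8>6; P2→Q gives 4>2]
(A,Q,X): not NE [P1→B gives 9>3]
(A,Q,Y): NE
(A,Q,Z): not NE [P1→D gives 4>0; P3→Y gives 9>1]
(B,P,X): not NE [P1→A gives 7>6]
(B,P,Y): not NE [P1→C gives 6>3; P2→Q gives 7>6; P3→X gives 4>2]
(B,P,Z): not NE [P3→X gives 4>0]
(B,Q,X): not NE [P2→P gives 6>5; P3→Z gives 8>6]
(B,Q,Y): not NE [P1→C gives 9>0]
(B,Q,Z): not NE [P1→D gives 4>2; P2→P gives 9>5]
(C,P,X): not NE [P1→A gives 7>5; P2→Q gives 9>7; P3→Z gives 2>1]
(C,P,Y): not NE [P3→Z gives 2>1]
(C,P,Z): not NE [P1→B gives 8>6; P2→Q gives 7>3]
(C,Q,X): not NE [P1→B gives 9>4; P3→Y gives 8>6]
(C,Q,Y): NE
(C,Q,Z): not NE [P1→D gives 4>3; P3→Y gives 8>6]
(D,P,X): not NE [P1→A gives 7>6; P3→Y gives 8>3]
(D,P,Y): not NE [P1→C gives 6>4]
(D,P,Z): not NE [P1→B gives 8>3; P3→Y gives 8>2]
(D,Q,X): not NE [P1→B gives 9>3; P2→P gives 5>2]
(D,Q,Y): not NE [P1→C gives 9>7; P2→P gives 8>7; P3→X gives 4>3]
(D,Q,Z): not NE [P2→P gives 5>4; P3→X gives 4>0]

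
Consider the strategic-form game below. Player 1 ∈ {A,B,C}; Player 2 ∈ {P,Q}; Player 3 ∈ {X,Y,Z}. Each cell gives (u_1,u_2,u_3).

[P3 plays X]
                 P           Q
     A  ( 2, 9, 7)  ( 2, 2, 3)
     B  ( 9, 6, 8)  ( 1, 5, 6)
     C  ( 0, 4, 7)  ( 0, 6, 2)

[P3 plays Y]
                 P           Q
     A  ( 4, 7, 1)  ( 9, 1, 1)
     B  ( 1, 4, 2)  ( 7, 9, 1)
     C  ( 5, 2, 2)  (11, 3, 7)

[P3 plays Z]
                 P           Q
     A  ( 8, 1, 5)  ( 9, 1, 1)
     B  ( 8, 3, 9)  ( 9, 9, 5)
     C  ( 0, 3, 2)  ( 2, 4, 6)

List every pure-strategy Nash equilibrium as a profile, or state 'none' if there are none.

PSNE = {(C,Q,Y)}

(A,P,X): not NE [P1→B gives 9>2]
(A,P,Y): not NE [P1→C gives 5>4; P3→X gives 7>1]
(A,P,Z): not NE [P3→X gives 7>5]
(A,Q,X): not NE [P2→P gives 9>2]
(A,Q,Y): not NE [P1→C gives 11>9; P2→P gives 7>1; P3→X gives 3>1]
(A,Q,Z): not NE [P3→X gives 3>1]
(B,P,X): not NE [P3→Z gives 9>8]
(B,P,Y): not NE [P1→C gives 5>1; P2→Q gives 9>4; P3→Z gives 9>2]
(B,P,Z): not NE [P2→Q gives 9>3]
(B,Q,X): not NE [P1→A gives 2>1; P2→P gives 6>5]
(B,Q,Y): not NE [P1→C gives 11>7; P3→X gives 6>1]
(B,Q,Z): not NE [P3→X gives 6>5]
(C,P,X): not NE [P1→B gives 9>0; P2→Q gives 6>4]
(C,P,Y): not NE [P2→Q gives 3>2; P3→X gives 7>2]
(C,P,Z): not NE [P1→B gives 8>0; P2→Q gives 4>3; P3→X gives 7>2]
(C,Q,X): not NE [P1→A gives 2>0; P3→Y gives 7>2]
(C,Q,Y): NE
(C,Q,Z): not NE [P1→B gives 9>2; P3→Y gives 7>6]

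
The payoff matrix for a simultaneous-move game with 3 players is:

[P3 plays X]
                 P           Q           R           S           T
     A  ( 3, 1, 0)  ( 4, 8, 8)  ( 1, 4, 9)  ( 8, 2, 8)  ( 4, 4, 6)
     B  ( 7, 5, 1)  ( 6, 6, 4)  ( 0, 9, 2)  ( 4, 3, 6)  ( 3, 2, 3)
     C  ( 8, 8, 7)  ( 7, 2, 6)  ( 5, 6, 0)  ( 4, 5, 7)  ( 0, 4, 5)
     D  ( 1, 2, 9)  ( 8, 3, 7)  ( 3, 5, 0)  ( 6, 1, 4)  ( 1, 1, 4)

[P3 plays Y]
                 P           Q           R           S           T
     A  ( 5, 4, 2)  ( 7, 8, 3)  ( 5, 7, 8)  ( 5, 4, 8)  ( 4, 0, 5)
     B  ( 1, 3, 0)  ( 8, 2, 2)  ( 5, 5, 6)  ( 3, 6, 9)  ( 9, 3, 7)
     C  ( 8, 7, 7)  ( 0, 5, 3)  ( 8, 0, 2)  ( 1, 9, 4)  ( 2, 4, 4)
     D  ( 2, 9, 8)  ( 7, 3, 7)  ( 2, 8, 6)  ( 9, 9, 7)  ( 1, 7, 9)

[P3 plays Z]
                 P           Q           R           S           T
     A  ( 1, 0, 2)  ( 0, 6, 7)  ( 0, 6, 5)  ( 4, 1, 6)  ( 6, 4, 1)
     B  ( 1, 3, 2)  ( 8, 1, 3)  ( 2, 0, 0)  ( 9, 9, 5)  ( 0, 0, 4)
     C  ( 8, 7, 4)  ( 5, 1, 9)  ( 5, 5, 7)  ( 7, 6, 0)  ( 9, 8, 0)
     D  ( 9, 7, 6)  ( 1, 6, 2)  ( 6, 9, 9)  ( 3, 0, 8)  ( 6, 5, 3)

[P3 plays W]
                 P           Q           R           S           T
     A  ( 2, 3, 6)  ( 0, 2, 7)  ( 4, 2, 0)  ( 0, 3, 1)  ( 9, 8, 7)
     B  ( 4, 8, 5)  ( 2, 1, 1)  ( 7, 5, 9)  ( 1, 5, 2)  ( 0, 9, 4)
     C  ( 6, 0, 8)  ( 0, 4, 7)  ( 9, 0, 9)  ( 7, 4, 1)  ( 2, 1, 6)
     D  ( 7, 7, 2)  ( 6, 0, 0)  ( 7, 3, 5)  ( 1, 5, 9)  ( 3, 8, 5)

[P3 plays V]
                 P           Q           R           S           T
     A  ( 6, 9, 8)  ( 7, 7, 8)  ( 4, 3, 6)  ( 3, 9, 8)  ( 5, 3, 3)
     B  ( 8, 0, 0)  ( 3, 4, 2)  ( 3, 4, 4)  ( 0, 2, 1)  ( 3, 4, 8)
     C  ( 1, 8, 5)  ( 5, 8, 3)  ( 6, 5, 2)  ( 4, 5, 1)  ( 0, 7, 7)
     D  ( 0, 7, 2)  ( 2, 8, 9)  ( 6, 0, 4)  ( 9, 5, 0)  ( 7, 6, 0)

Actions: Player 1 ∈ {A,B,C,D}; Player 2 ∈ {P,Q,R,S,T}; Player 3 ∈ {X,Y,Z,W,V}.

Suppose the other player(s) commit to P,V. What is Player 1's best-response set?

u_1(A vs P,V) = 6
u_1(B vs P,V) = 8
u_1(C vs P,V) = 1
u_1(D vs P,V) = 0
max payoff 8 at {B}

BR_1 = {B}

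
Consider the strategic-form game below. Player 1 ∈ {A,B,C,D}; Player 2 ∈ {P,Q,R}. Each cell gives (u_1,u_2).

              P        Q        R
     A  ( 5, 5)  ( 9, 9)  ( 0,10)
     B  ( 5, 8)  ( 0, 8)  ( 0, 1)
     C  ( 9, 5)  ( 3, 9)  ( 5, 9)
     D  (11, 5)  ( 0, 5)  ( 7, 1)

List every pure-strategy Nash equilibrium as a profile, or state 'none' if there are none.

Nash profiles: (D,P)

(A,P): not NE [P1→D gives 11>5; P2→R gives 10>5]
(A,Q): not NE [P2→R gives 10>9]
(A,R): not NE [P1→D gives 7>0]
(B,P): not NE [P1→D gives 11>5]
(B,Q): not NE [P1→A gives 9>0]
(B,R): not NE [P1→D gives 7>0; P2→Q gives 8>1]
(C,P): not NE [P1→D gives 11>9; P2→R gives 9>5]
(C,Q): not NE [P1→A gives 9>3]
(C,R): not NE [P1→D gives 7>5]
(D,P): NE
(D,Q): not NE [P1→A gives 9>0]
(D,R): not NE [P2→Q gives 5>1]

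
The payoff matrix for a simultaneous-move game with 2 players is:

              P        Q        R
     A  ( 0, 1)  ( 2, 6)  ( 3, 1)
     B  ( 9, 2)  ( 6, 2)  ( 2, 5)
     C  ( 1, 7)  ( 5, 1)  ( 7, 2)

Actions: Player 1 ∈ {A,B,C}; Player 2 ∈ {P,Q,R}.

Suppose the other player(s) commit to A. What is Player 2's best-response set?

u_2(P vs A) = 1
u_2(Q vs A) = 6
u_2(R vs A) = 1
max payoff 6 at {Q}

BR_2 = {Q}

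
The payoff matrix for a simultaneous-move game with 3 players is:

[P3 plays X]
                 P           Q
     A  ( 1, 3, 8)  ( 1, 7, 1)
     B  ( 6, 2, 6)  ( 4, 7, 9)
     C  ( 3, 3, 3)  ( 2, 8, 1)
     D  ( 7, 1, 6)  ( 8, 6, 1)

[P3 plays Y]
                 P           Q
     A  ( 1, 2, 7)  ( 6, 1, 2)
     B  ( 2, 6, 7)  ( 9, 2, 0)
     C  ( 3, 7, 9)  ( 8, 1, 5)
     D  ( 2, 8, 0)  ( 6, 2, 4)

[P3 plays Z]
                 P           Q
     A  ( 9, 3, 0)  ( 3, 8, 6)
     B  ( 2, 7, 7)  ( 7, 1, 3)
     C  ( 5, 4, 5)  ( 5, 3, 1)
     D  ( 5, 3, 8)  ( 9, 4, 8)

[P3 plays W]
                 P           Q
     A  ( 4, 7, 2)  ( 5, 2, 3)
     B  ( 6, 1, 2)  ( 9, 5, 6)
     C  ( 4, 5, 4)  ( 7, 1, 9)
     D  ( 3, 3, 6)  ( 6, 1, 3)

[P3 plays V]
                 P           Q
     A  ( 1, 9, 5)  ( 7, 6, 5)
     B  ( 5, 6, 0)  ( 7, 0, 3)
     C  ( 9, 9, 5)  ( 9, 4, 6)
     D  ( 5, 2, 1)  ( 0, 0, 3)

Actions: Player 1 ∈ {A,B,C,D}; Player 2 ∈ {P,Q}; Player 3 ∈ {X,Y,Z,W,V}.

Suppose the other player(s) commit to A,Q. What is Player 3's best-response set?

u_3(X vs A,Q) = 1
u_3(Y vs A,Q) = 2
u_3(Z vs A,Q) = 6
u_3(W vs A,Q) = 3
u_3(V vs A,Q) = 5
max payoff 6 at {Z}

argmax u_3 = {Z}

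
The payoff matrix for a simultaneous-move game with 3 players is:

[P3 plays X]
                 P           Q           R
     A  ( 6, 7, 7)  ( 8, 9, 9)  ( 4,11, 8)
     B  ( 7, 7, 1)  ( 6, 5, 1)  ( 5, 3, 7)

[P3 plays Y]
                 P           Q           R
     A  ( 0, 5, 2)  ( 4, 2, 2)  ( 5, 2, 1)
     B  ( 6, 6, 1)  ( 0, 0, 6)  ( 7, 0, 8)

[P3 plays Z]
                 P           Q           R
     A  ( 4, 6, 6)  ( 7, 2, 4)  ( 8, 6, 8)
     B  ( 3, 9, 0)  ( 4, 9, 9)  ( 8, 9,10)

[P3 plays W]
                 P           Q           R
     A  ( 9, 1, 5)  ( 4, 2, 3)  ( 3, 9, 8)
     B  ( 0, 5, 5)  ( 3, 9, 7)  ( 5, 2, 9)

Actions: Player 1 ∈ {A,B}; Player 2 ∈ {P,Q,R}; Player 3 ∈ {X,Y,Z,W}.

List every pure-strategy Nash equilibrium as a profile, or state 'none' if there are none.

NE set: (A,R,Z), (B,R,Z)

(A,P,X): not NE [P1→B gives 7>6; P2→R gives 11>7]
(A,P,Y): not NE [P1→B gives 6>0; P3→X gives 7>2]
(A,P,Z): not NE [P3→X gives 7>6]
(A,P,W): not NE [P2→R gives 9>1; P3→X gives 7>5]
(A,Q,X): not NE [P2→R gives 11>9]
(A,Q,Y): not NE [P2→P gives 5>2; P3→X gives 9>2]
(A,Q,Z): not NE [P2→R gives 6>2; P3→X gives 9>4]
(A,Q,W): not NE [P2→R gives 9>2; P3→X gives 9>3]
(A,R,X): not NE [P1→B gives 5>4]
(A,R,Y): not NE [P1→B gives 7>5; P2→P gives 5>2; P3→W gives 8>1]
(A,R,Z): NE
(A,R,W): not NE [P1→B gives 5>3]
(B,P,X): not NE [P3→W gives 5>1]
(B,P,Y): not NE [P3→W gives 5>1]
(B,P,Z): not NE [P1→A gives 4>3; P3→W gives 5>0]
(B,P,W): not NE [P1→A gives 9>0; P2→Q gives 9>5]
(B,Q,X): not NE [P1→A gives 8>6; P2→P gives 7>5; P3→Z gives 9>1]
(B,Q,Y): not NE [P1→A gives 4>0; P2→P gives 6>0; P3→Z gives 9>6]
(B,Q,Z): not NE [P1→A gives 7>4]
(B,Q,W): not NE [P1→A gives 4>3; P3→Z gives 9>7]
(B,R,X): not NE [P2→P gives 7>3; P3→Z gives 10>7]
(B,R,Y): not NE [P2→P gives 6>0; P3→Z gives 10>8]
(B,R,Z): NE
(B,R,W): not NE [P2→Q gives 9>2; P3→Z gives 10>9]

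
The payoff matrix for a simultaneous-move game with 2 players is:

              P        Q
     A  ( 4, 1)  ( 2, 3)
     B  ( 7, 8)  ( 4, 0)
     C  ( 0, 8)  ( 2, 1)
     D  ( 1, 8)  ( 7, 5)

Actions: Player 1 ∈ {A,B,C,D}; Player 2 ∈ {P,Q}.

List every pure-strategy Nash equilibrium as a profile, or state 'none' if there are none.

PSNE = {(B,P)}

(A,P): not NE [P1→B gives 7>4; P2→Q gives 3>1]
(A,Q): not NE [P1→D gives 7>2]
(B,P): NE
(B,Q): not NE [P1→D gives 7>4; P2→P gives 8>0]
(C,P): not NE [P1→B gives 7>0]
(C,Q): not NE [P1→D gives 7>2; P2→P gives 8>1]
(D,P): not NE [P1→B gives 7>1]
(D,Q): not NE [P2→P gives 8>5]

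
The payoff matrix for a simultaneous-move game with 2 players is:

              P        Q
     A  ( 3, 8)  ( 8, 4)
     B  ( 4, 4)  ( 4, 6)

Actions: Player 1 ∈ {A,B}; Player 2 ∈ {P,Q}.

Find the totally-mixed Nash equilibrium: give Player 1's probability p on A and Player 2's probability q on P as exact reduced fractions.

p=1/3, q=4/5

P1 indiff ⇒ q·3+(1-q)·8 = q·4+(1-q)·4 ⇒ q(-1) = (1-q)(-4) ⇒ q = 4/5
P2 indiff ⇒ p·8+(1-p)·4 = p·4+(1-p)·6 ⇒ p(4) = (1-p)(2) ⇒ p = 1/3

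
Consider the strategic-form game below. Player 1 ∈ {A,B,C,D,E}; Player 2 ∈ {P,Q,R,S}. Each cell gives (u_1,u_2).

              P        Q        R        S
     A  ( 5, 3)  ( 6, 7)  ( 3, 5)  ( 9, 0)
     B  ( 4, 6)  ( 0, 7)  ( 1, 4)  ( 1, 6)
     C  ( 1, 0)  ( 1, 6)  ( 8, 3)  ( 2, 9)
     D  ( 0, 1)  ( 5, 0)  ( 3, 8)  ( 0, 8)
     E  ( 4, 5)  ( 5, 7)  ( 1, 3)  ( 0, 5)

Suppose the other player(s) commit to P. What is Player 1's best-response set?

P1 best: {A}

u_1(A vs P) = 5
u_1(B vs P) = 4
u_1(C vs P) = 1
u_1(D vs P) = 0
u_1(E vs P) = 4
max payoff 5 at {A}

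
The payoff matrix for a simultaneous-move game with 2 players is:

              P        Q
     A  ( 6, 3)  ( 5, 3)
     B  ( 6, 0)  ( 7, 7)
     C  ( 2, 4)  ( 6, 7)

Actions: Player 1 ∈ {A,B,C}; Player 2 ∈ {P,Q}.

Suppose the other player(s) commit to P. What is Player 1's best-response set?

argmax u_1 = {A,B}

u_1(A vs P) = 6
u_1(B vs P) = 6
u_1(C vs P) = 2
max payoff 6 at {A,B}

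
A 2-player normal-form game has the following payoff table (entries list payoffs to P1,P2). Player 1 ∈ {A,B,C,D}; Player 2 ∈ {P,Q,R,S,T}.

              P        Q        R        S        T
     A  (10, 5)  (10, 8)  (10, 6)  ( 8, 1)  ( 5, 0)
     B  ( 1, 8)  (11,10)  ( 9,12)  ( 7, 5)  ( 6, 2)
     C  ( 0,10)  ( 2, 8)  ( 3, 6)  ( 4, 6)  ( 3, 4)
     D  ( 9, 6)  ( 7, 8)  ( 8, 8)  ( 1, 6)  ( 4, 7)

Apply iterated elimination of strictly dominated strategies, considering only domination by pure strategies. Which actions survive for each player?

IESDS → P1:{A,B} P2:{Q,R}

P1 drop C (A beats it: P:10>0 Q:10>2 R:10>3 S:8>4 T:5>3)
P1 drop D (A beats it: P:10>9 Q:10>7 R:10>8 S:8>1 T:5>4)
P2 drop P (Q beats it: A:8>5 B:10>8)
P2 drop S (Q beats it: A:8>1 B:10>5)
P2 drop T (Q beats it: A:8>0 B:10>2)
P1→{A,B} P2→{Q,R}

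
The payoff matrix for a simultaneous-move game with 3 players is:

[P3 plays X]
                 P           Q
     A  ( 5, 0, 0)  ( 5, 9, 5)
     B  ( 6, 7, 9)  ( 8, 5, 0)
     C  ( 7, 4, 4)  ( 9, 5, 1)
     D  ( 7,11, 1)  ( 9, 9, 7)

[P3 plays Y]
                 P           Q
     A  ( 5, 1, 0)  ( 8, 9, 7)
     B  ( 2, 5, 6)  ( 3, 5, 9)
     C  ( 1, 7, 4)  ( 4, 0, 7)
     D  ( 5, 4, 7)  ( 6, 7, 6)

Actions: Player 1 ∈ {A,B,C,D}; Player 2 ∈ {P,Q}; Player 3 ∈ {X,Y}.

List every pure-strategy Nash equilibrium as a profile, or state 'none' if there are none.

(A,P,X): not NE [P1→D gives 7>5; P2→Q gives 9>0]
(A,P,Y): not NE [P2→Q gives 9>1]
(A,Q,X): not NE [P1→D gives 9>5; P3→Y gives 7>5]
(A,Q,Y): NE
(B,P,X): not NE [P1→D gives 7>6]
(B,P,Y): not NE [P1→D gives 5>2; P3→X gives 9>6]
(B,Q,X): not NE [P1→D gives 9>8; P2→P gives 7>5; P3→Y gives 9>0]
(B,Q,Y): not NE [P1→A gives 8>3]
(C,P,X): not NE [P2→Q gives 5>4]
(C,P,Y): not NE [P1→D gives 5>1]
(C,Q,X): not NE [P3→Y gives 7>1]
(C,Q,Y): not NE [P1→A gives 8>4; P2→P gives 7>0]
(D,P,X): not NE [P3→Y gives 7>1]
(D,P,Y): not NE [P2→Q gives 7>4]
(D,Q,X): not NE [P2→P gives 11>9]
(D,Q,Y): not NE [P1→A gives 8>6; P3→X gives 7>6]

Nash profiles: (A,Q,Y)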